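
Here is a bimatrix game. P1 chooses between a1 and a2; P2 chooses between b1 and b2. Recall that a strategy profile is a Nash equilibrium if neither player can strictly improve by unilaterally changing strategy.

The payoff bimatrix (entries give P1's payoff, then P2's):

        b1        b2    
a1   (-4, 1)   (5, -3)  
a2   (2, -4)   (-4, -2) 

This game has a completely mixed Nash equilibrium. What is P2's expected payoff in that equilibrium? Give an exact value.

-7/3

First find p, the probability P1 plays a1, from P2's indifference between b1 and b2: p − 4(1−p) = −3p − 2(1−p), giving p = 1/3.
Since P2 is indifferent in equilibrium, P2's expected payoff equals the payoff from either column against (1/3, 2/3). Using b1: (1/3) − 4(2/3) = -7/3.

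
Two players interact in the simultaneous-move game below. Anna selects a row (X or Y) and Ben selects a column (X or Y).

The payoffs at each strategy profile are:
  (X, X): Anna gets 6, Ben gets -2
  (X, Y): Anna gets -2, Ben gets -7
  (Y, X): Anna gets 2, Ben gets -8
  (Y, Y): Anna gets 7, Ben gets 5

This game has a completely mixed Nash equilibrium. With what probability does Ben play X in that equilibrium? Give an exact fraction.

9/13

Let q be the probability that Ben plays X. In a completely mixed equilibrium, Anna must be indifferent between X and Y.
Anna's expected payoff from X is 6q − 2(1−q); from Y it is 2q + 7(1−q).
Setting these equal: 8q − 2 = −5q + 7, so q = 9/13.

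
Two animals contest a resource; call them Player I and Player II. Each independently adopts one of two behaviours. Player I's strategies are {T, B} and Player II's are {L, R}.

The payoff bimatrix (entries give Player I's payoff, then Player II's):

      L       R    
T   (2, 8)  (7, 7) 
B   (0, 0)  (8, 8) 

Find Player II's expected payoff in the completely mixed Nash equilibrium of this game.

First find p, the probability Player I plays T, from Player II's indifference between L and R: 8p = 7p + 8(1−p), giving p = 8/9.
Since Player II is indifferent in equilibrium, Player II's expected payoff equals the payoff from either column against (8/9, 1/9). Using L: 8(8/9) = 64/9.

64/9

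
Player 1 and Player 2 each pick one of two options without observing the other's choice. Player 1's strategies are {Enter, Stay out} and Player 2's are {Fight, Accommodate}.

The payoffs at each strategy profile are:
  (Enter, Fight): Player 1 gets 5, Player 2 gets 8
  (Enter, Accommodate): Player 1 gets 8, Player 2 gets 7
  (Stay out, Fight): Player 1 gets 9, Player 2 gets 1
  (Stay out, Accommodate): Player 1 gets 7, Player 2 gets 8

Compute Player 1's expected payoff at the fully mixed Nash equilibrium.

First find q, the probability Player 2 plays Fight, from Player 1's indifference between Enter and Stay out: 5q + 8(1−q) = 9q + 7(1−q), giving q = 1/5.
Since Player 1 is indifferent in equilibrium, Player 1's expected payoff equals the payoff from either row against (1/5, 4/5). Using Enter: 5(1/5) + 8(4/5) = 37/5.

37/5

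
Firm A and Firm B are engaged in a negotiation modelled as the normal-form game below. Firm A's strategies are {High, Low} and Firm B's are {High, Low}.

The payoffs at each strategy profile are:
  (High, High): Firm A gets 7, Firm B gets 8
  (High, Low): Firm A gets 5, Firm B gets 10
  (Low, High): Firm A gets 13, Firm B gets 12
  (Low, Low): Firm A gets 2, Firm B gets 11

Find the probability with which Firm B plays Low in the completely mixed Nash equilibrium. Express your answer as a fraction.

Let c be the probability that Firm B plays High. In a completely mixed equilibrium, Firm A must be indifferent between High and Low.
Firm A's expected payoff from High is 7c + 5(1−c); from Low it is 13c + 2(1−c).
Setting these equal: 2c + 5 = 11c + 2, so c = 1/3.
Therefore Firm B plays Low with probability 1 − 1/3 = 2/3.

2/3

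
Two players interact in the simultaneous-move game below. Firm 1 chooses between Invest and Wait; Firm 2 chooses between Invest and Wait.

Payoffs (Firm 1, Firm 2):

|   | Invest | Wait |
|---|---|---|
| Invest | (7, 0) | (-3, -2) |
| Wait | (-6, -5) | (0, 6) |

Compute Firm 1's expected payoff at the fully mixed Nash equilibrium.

First find q, the probability Firm 2 plays Invest, from Firm 1's indifference between Invest and Wait: 7q − 3(1−q) = −6q, giving q = 3/16.
Since Firm 1 is indifferent in equilibrium, Firm 1's expected payoff equals the payoff from either row against (3/16, 13/16). Using Invest: 7(3/16) − 3(13/16) = -9/8.

-9/8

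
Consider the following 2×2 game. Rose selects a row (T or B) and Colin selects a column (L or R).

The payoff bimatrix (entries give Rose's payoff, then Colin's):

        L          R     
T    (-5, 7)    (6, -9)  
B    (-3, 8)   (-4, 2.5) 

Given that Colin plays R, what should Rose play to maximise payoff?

Against R, Rose earns 6 from T and -4 from B.
So T is the best response.

T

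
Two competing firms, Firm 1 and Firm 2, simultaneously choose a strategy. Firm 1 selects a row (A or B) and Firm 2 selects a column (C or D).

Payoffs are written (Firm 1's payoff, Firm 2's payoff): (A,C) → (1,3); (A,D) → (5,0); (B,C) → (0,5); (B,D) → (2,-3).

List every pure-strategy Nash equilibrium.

(A, C)

(A, C): Firm 1 gets 1 ≥ 0 from B, and Firm 2 gets 3 ≥ 0 from D — Nash equilibrium.
(A, D): Firm 2 prefers C (3 > 0) — not an equilibrium.
(B, C): Firm 1 prefers A (1 > 0) — not an equilibrium.
(B, D): Firm 1 prefers A (5 > 2); Firm 2 prefers C (5 > -3) — not an equilibrium.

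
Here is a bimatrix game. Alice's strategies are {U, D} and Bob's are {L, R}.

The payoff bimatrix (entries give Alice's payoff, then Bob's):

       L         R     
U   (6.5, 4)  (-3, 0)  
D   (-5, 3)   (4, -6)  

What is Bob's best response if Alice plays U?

L

Against U, Bob earns 4 from L and 0 from R.
So L is the best response.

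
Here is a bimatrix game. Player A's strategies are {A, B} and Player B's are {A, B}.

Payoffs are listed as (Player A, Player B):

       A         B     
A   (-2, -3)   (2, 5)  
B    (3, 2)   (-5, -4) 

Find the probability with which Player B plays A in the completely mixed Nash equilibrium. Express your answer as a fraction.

7/12

Let q be the probability that Player B plays A. In a completely mixed equilibrium, Player A must be indifferent between A and B.
Player A's expected payoff from A is −2q + 2(1−q); from B it is 3q − 5(1−q).
Setting these equal: −4q + 2 = 8q − 5, so q = 7/12.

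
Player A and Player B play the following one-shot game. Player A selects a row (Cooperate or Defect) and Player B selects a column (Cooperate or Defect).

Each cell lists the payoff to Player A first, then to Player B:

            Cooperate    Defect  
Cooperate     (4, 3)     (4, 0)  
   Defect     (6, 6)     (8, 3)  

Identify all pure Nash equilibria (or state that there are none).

(Cooperate, Cooperate): Player A prefers Defect (6 > 4) — not an equilibrium.
(Cooperate, Defect): Player A prefers Defect (8 > 4); Player B prefers Cooperate (3 > 0) — not an equilibrium.
(Defect, Cooperate): Player A gets 6 ≥ 4 from Cooperate, and Player B gets 6 ≥ 3 from Defect — Nash equilibrium.
(Defect, Defect): Player B prefers Cooperate (6 > 3) — not an equilibrium.

(Defect, Cooperate)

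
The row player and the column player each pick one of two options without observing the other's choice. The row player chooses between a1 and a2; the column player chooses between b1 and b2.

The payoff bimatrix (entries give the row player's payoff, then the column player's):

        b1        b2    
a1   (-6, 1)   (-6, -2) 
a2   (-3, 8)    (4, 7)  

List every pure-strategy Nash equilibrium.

(a2, b1)

(a1, b1): the row player prefers a2 (-3 > -6) — not an equilibrium.
(a1, b2): the row player prefers a2 (4 > -6); the column player prefers b1 (1 > -2) — not an equilibrium.
(a2, b1): the row player gets -3 ≥ -6 from a1, and the column player gets 8 ≥ 7 from b2 — Nash equilibrium.
(a2, b2): the column player prefers b1 (8 > 7) — not an equilibrium.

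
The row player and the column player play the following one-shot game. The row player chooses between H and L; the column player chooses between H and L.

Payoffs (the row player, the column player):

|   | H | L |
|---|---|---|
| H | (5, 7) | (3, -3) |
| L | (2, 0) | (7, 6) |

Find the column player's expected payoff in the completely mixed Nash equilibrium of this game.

21/8

First find p, the probability the row player plays H, from the column player's indifference between H and L: 7p = −3p + 6(1−p), giving p = 3/8.
Since the column player is indifferent in equilibrium, the column player's expected payoff equals the payoff from either column against (3/8, 5/8). Using H: 7(3/8) = 21/8.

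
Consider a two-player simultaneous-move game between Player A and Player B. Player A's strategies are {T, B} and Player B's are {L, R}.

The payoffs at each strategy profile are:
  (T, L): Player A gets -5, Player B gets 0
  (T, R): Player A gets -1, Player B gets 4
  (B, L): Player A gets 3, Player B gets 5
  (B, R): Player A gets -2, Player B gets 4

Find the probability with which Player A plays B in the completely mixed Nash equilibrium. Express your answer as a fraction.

4/5

Let p be the probability that Player A plays T. In a completely mixed equilibrium, Player B must be indifferent between L and R.
Player B's expected payoff from L is 5(1−p); from R it is 4p + 4(1−p).
Setting these equal: −5p + 5 = 4, so p = 1/5.
Therefore Player A plays B with probability 1 − 1/5 = 4/5.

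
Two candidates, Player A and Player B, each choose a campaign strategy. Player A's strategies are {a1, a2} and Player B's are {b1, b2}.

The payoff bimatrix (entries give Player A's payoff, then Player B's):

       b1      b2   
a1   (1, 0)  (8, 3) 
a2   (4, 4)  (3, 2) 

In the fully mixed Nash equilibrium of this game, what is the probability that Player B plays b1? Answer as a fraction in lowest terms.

Let q be the probability that Player B plays b1. In a completely mixed equilibrium, Player A must be indifferent between a1 and a2.
Player A's expected payoff from a1 is q + 8(1−q); from a2 it is 4q + 3(1−q).
Setting these equal: −7q + 8 = q + 3, so q = 5/8.

5/8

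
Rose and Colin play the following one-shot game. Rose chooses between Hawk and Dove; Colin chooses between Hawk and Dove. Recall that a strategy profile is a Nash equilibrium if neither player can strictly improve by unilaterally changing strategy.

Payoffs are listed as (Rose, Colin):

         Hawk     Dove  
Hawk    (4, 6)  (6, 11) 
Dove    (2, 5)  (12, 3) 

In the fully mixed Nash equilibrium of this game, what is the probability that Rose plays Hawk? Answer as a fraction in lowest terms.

2/7

Let r be the probability that Rose plays Hawk. In a completely mixed equilibrium, Colin must be indifferent between Hawk and Dove.
Colin's expected payoff from Hawk is 6r + 5(1−r); from Dove it is 11r + 3(1−r).
Setting these equal: r + 5 = 8r + 3, so r = 2/7.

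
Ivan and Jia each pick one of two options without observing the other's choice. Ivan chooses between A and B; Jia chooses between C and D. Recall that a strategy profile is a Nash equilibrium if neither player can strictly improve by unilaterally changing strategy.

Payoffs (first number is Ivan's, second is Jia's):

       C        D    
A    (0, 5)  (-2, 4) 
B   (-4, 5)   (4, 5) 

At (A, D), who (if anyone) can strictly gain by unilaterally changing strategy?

Ivan at (A, D) earns -2; deviating to B yields 4 — a strict improvement.
Jia earns 4; deviating to C yields 5 — a strict improvement.
Both Ivan and Jia have strictly profitable deviations.

Both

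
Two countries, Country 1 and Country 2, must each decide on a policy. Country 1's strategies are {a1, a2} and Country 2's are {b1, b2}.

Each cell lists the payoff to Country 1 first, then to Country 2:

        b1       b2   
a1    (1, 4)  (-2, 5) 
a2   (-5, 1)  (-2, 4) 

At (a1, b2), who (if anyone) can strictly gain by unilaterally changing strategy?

Country 1 at (a1, b2) earns -2; deviating to a2 yields -2 — not better.
Country 2 earns 5; deviating to b1 yields 4 — not better.
Neither player can strictly improve; the profile is a Nash equilibrium.

Neither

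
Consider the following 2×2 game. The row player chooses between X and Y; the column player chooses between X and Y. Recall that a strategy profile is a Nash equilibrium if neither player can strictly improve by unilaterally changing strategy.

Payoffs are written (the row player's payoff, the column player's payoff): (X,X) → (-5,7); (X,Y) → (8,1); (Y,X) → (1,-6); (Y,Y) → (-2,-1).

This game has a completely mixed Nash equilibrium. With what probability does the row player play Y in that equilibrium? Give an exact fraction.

Let r be the probability that the row player plays X. In a completely mixed equilibrium, the column player must be indifferent between X and Y.
The column player's expected payoff from X is 7r − 6(1−r); from Y it is r − (1−r).
Setting these equal: 13r − 6 = 2r − 1, so r = 5/11.
Therefore the row player plays Y with probability 1 − 5/11 = 6/11.

6/11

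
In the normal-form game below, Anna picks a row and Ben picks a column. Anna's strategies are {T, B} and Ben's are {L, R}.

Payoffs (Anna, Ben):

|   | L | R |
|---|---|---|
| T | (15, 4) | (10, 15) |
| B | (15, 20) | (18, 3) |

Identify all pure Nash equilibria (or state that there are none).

(B, L)

(T, L): Ben prefers R (15 > 4) — not an equilibrium.
(T, R): Anna prefers B (18 > 10) — not an equilibrium.
(B, L): Anna gets 15 ≥ 15 from T, and Ben gets 20 ≥ 3 from R — Nash equilibrium.
(B, R): Ben prefers L (20 > 3) — not an equilibrium.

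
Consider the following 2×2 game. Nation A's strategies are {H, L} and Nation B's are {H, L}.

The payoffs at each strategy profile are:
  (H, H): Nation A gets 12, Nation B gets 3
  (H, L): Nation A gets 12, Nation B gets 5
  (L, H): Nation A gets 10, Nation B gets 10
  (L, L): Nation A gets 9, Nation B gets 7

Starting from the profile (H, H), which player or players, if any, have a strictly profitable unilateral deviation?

Nation B

Nation A at (H, H) earns 12; deviating to L yields 10 — not better.
Nation B earns 3; deviating to L yields 5 — a strict improvement.
Only Nation B has a strictly profitable deviation.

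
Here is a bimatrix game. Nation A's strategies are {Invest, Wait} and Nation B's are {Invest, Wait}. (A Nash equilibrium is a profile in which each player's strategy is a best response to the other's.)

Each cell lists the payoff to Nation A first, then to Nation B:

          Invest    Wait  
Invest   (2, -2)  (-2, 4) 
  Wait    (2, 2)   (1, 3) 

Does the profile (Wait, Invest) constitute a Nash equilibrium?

No

At (Wait, Invest), Nation A earns 2; switching to Invest would give 2, so Nation A has no profitable deviation.
Nation B earns 2; switching to Wait would give 3, so Nation B would deviate.
Since at least one player can profitably deviate, this is not a Nash equilibrium.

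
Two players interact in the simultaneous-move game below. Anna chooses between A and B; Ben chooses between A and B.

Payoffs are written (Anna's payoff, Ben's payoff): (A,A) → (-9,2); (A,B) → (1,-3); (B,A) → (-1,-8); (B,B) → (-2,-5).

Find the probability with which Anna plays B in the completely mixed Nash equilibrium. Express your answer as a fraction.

5/8

Let r be the probability that Anna plays A. In a completely mixed equilibrium, Ben must be indifferent between A and B.
Ben's expected payoff from A is 2r − 8(1−r); from B it is −3r − 5(1−r).
Setting these equal: 10r − 8 = 2r − 5, so r = 3/8.
Therefore Anna plays B with probability 1 − 3/8 = 5/8.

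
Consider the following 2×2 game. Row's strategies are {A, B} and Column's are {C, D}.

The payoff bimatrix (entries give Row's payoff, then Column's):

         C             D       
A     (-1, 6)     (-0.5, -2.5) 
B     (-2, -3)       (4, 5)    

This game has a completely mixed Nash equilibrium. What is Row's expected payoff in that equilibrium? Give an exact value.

First find q, the probability Column plays C, from Row's indifference between A and B: −q − 0.5(1−q) = −2q + 4(1−q), giving q = 9/11.
Since Row is indifferent in equilibrium, Row's expected payoff equals the payoff from either row against (9/11, 2/11). Using A: −(9/11) − 0.5(2/11) = -10/11.

-10/11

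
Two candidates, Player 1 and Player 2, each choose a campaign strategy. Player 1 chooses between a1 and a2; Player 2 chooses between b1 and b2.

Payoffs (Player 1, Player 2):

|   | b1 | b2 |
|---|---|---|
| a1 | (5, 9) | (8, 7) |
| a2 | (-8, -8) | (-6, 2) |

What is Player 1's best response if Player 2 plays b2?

Against b2, Player 1 earns 8 from a1 and -6 from a2.
So a1 is the best response.

a1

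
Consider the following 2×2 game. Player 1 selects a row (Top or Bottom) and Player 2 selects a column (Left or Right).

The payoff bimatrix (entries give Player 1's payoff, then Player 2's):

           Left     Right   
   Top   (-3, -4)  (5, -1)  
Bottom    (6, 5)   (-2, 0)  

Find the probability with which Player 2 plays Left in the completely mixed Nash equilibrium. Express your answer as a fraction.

7/16

Let q be the probability that Player 2 plays Left. In a completely mixed equilibrium, Player 1 must be indifferent between Top and Bottom.
Player 1's expected payoff from Top is −3q + 5(1−q); from Bottom it is 6q − 2(1−q).
Setting these equal: −8q + 5 = 8q − 2, so q = 7/16.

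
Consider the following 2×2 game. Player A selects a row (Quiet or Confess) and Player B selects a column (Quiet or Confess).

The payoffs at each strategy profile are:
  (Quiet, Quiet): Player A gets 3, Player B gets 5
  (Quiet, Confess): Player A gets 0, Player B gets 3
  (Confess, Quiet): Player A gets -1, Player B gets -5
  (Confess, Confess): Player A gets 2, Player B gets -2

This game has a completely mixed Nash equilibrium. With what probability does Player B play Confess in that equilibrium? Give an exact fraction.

2/3

Let c be the probability that Player B plays Quiet. In a completely mixed equilibrium, Player A must be indifferent between Quiet and Confess.
Player A's expected payoff from Quiet is 3c; from Confess it is −c + 2(1−c).
Setting these equal: 3c = −3c + 2, so c = 1/3.
Therefore Player B plays Confess with probability 1 − 1/3 = 2/3.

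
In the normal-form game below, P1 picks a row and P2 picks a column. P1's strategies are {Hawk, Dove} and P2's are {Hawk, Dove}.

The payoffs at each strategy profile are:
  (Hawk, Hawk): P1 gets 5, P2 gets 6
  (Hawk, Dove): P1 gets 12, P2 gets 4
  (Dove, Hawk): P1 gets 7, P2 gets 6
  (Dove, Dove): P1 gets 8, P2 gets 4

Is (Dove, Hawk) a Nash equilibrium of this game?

At (Dove, Hawk), P1 earns 7; switching to Hawk would give 5, so P1 has no profitable deviation.
P2 earns 6; switching to Dove would give 4, so P2 has no profitable deviation.
Neither player can gain by a unilateral deviation, so this profile is a Nash equilibrium.

Yes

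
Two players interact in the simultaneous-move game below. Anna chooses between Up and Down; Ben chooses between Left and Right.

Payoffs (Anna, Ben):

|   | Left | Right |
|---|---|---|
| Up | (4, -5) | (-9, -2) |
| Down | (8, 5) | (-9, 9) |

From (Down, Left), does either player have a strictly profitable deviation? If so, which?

Anna at (Down, Left) earns 8; deviating to Up yields 4 — not better.
Ben earns 5; deviating to Right yields 9 — a strict improvement.
Only Ben has a strictly profitable deviation.

Ben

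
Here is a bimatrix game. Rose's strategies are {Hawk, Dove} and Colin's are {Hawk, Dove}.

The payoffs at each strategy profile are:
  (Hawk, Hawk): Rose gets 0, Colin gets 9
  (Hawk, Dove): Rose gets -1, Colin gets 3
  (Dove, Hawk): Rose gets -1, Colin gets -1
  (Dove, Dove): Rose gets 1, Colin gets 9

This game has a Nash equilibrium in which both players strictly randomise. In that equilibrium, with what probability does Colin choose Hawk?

Let y be the probability that Colin plays Hawk. In a completely mixed equilibrium, Rose must be indifferent between Hawk and Dove.
Rose's expected payoff from Hawk is −(1−y); from Dove it is −y + (1−y).
Setting these equal: y − 1 = −2y + 1, so y = 2/3.

2/3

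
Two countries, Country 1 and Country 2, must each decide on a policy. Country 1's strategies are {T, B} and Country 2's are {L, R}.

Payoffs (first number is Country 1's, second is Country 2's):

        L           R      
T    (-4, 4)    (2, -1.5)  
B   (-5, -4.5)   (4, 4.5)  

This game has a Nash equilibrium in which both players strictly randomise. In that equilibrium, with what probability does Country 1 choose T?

Let p be the probability that Country 1 plays T. In a completely mixed equilibrium, Country 2 must be indifferent between L and R.
Country 2's expected payoff from L is 4p − 4.5(1−p); from R it is −1.5p + 4.5(1−p).
Setting these equal: 8.5p − 4.5 = −6p + 4.5, so p = 18/29.

18/29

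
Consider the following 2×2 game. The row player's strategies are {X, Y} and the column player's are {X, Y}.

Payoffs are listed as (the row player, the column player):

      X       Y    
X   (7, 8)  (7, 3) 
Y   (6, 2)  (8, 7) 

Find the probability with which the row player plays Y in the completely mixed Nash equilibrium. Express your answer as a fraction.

Let x be the probability that the row player plays X. In a completely mixed equilibrium, the column player must be indifferent between X and Y.
The column player's expected payoff from X is 8x + 2(1−x); from Y it is 3x + 7(1−x).
Setting these equal: 6x + 2 = −4x + 7, so x = 1/2.
Therefore the row player plays Y with probability 1 − 1/2 = 1/2.

1/2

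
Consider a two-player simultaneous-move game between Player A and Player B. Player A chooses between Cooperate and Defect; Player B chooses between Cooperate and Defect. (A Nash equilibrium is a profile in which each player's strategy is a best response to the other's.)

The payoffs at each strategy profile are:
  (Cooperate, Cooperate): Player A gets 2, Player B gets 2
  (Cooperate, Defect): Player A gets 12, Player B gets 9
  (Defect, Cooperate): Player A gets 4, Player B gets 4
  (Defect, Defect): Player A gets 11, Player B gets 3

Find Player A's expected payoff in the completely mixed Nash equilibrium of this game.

First find y, the probability Player B plays Cooperate, from Player A's indifference between Cooperate and Defect: 2y + 12(1−y) = 4y + 11(1−y), giving y = 1/3.
Since Player A is indifferent in equilibrium, Player A's expected payoff equals the payoff from either row against (1/3, 2/3). Using Cooperate: 2(1/3) + 12(2/3) = 26/3.

26/3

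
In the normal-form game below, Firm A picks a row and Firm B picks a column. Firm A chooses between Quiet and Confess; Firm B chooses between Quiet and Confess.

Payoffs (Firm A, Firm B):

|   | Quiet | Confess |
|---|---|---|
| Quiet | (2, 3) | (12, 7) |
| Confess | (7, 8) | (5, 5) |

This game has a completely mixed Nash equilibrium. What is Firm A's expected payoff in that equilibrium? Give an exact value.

37/6

First find y, the probability Firm B plays Quiet, from Firm A's indifference between Quiet and Confess: 2y + 12(1−y) = 7y + 5(1−y), giving y = 7/12.
Since Firm A is indifferent in equilibrium, Firm A's expected payoff equals the payoff from either row against (7/12, 5/12). Using Quiet: 2(7/12) + 12(5/12) = 37/6.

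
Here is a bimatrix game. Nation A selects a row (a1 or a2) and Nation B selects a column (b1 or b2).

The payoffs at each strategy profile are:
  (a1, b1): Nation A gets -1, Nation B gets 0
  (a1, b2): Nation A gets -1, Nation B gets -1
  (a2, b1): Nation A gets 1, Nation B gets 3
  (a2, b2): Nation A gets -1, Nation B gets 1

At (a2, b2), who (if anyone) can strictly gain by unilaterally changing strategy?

Nation B

Nation A at (a2, b2) earns -1; deviating to a1 yields -1 — not better.
Nation B earns 1; deviating to b1 yields 3 — a strict improvement.
Only Nation B has a strictly profitable deviation.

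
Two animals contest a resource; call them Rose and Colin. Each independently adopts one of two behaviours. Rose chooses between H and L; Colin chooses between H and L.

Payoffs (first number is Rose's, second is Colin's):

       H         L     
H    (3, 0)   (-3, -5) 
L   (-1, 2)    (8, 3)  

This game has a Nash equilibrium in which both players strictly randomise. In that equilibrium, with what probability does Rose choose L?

Let r be the probability that Rose plays H. In a completely mixed equilibrium, Colin must be indifferent between H and L.
Colin's expected payoff from H is 2(1−r); from L it is −5r + 3(1−r).
Setting these equal: −2r + 2 = −8r + 3, so r = 1/6.
Therefore Rose plays L with probability 1 − 1/6 = 5/6.

5/6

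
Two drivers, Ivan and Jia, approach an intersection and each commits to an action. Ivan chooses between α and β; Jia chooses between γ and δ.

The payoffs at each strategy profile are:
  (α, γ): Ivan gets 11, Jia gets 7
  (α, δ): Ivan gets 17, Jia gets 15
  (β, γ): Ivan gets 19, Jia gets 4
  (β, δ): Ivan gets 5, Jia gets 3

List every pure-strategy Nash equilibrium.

(α, γ): Ivan prefers β (19 > 11); Jia prefers δ (15 > 7) — not an equilibrium.
(α, δ): Ivan gets 17 ≥ 5 from β, and Jia gets 15 ≥ 7 from γ — Nash equilibrium.
(β, γ): Ivan gets 19 ≥ 11 from α, and Jia gets 4 ≥ 3 from δ — Nash equilibrium.
(β, δ): Ivan prefers α (17 > 5); Jia prefers γ (4 > 3) — not an equilibrium.

(α, δ) and (β, γ)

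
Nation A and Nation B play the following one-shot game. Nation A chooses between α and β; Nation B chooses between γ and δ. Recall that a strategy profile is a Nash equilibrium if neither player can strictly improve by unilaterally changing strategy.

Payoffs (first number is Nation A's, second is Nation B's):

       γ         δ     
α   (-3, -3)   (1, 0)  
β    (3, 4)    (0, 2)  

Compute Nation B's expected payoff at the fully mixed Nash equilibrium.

6/5

First find p, the probability Nation A plays α, from Nation B's indifference between γ and δ: −3p + 4(1−p) = 2(1−p), giving p = 2/5.
Since Nation B is indifferent in equilibrium, Nation B's expected payoff equals the payoff from either column against (2/5, 3/5). Using γ: −3(2/5) + 4(3/5) = 6/5.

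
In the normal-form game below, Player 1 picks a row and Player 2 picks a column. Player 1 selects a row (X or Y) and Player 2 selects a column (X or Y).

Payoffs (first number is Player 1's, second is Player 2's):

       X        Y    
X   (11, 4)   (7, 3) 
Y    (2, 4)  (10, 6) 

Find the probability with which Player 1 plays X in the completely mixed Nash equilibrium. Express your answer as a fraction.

Let r be the probability that Player 1 plays X. In a completely mixed equilibrium, Player 2 must be indifferent between X and Y.
Player 2's expected payoff from X is 4r + 4(1−r); from Y it is 3r + 6(1−r).
Setting these equal: 4 = −3r + 6, so r = 2/3.

2/3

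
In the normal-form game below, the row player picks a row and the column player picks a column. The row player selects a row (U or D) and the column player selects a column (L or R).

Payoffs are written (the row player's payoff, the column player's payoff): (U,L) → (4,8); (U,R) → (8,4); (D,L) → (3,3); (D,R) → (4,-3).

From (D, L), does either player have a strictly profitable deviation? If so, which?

The row player at (D, L) earns 3; deviating to U yields 4 — a strict improvement.
The column player earns 3; deviating to R yields -3 — not better.
Only the row player has a strictly profitable deviation.

The row player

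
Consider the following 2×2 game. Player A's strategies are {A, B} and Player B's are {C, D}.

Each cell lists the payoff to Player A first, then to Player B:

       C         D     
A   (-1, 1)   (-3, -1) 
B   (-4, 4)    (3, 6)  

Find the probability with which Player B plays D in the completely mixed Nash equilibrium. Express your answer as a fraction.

1/3

Let q be the probability that Player B plays C. In a completely mixed equilibrium, Player A must be indifferent between A and B.
Player A's expected payoff from A is −q − 3(1−q); from B it is −4q + 3(1−q).
Setting these equal: 2q − 3 = −7q + 3, so q = 2/3.
Therefore Player B plays D with probability 1 − 2/3 = 1/3.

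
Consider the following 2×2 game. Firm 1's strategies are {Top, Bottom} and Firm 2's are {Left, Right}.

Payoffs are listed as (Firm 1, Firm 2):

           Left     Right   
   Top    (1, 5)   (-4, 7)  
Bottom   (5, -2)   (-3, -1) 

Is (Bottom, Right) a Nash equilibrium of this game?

Yes

At (Bottom, Right), Firm 1 earns -3; switching to Top would give -4, so Firm 1 has no profitable deviation.
Firm 2 earns -1; switching to Left would give -2, so Firm 2 has no profitable deviation.
Neither player can gain by a unilateral deviation, so this profile is a Nash equilibrium.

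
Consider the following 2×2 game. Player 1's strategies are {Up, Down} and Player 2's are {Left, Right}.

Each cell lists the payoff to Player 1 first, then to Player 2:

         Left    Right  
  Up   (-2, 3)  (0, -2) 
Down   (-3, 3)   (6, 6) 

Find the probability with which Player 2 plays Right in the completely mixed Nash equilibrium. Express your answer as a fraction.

1/7

Let y be the probability that Player 2 plays Left. In a completely mixed equilibrium, Player 1 must be indifferent between Up and Down.
Player 1's expected payoff from Up is −2y; from Down it is −3y + 6(1−y).
Setting these equal: −2y = −9y + 6, so y = 6/7.
Therefore Player 2 plays Right with probability 1 − 6/7 = 1/7.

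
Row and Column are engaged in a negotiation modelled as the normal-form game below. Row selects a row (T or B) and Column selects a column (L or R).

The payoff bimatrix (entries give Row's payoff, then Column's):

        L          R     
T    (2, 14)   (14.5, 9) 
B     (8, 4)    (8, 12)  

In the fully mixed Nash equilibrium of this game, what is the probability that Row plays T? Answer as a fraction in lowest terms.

Let x be the probability that Row plays T. In a completely mixed equilibrium, Column must be indifferent between L and R.
Column's expected payoff from L is 14x + 4(1−x); from R it is 9x + 12(1−x).
Setting these equal: 10x + 4 = −3x + 12, so x = 8/13.

8/13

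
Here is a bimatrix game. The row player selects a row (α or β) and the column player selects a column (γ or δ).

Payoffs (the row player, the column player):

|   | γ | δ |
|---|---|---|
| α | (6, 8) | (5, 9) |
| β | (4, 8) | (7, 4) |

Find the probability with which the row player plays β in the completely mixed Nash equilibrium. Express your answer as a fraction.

1/5

Let x be the probability that the row player plays α. In a completely mixed equilibrium, the column player must be indifferent between γ and δ.
The column player's expected payoff from γ is 8x + 8(1−x); from δ it is 9x + 4(1−x).
Setting these equal: 8 = 5x + 4, so x = 4/5.
Therefore the row player plays β with probability 1 − 4/5 = 1/5.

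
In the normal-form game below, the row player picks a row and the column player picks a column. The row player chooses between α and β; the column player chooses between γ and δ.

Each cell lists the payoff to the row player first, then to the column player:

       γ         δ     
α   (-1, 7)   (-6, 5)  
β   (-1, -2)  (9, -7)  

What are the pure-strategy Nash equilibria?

(α, γ): the row player gets -1 ≥ -1 from β, and the column player gets 7 ≥ 5 from δ — Nash equilibrium.
(α, δ): the row player prefers β (9 > -6); the column player prefers γ (7 > 5) — not an equilibrium.
(β, γ): the row player gets -1 ≥ -1 from α, and the column player gets -2 ≥ -7 from δ — Nash equilibrium.
(β, δ): the column player prefers γ (-2 > -7) — not an equilibrium.

(α, γ) and (β, γ)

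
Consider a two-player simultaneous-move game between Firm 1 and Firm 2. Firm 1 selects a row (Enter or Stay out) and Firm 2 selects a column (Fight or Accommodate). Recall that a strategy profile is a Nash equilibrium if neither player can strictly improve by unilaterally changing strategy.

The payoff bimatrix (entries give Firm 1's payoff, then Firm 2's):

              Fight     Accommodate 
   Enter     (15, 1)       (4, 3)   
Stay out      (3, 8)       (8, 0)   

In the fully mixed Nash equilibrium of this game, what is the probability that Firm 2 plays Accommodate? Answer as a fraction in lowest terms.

Let q be the probability that Firm 2 plays Fight. In a completely mixed equilibrium, Firm 1 must be indifferent between Enter and Stay out.
Firm 1's expected payoff from Enter is 15q + 4(1−q); from Stay out it is 3q + 8(1−q).
Setting these equal: 11q + 4 = −5q + 8, so q = 1/4.
Therefore Firm 2 plays Accommodate with probability 1 − 1/4 = 3/4.

3/4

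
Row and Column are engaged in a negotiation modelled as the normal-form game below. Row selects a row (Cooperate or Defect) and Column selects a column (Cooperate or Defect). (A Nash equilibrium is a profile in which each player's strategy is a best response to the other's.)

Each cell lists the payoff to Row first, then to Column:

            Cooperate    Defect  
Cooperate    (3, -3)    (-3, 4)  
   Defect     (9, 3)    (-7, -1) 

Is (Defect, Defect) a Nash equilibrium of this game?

No

At (Defect, Defect), Row earns -7; switching to Cooperate would give -3, so Row would deviate.
Column earns -1; switching to Cooperate would give 3, so Column would deviate.
Since at least one player can profitably deviate, this is not a Nash equilibrium.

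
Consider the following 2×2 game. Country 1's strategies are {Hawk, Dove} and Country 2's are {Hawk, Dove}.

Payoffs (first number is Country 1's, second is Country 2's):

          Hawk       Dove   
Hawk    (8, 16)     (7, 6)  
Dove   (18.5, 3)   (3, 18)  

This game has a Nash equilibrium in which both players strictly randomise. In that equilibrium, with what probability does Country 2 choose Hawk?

8/29

Let c be the probability that Country 2 plays Hawk. In a completely mixed equilibrium, Country 1 must be indifferent between Hawk and Dove.
Country 1's expected payoff from Hawk is 8c + 7(1−c); from Dove it is 18.5c + 3(1−c).
Setting these equal: c + 7 = 15.5c + 3, so c = 8/29.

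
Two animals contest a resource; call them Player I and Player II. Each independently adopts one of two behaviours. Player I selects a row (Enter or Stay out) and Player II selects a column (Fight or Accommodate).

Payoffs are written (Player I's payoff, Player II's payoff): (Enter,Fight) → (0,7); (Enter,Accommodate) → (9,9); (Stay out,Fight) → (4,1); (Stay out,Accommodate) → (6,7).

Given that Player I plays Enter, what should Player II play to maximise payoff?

Accommodate

Against Enter, Player II earns 7 from Fight and 9 from Accommodate.
So Accommodate is the best response.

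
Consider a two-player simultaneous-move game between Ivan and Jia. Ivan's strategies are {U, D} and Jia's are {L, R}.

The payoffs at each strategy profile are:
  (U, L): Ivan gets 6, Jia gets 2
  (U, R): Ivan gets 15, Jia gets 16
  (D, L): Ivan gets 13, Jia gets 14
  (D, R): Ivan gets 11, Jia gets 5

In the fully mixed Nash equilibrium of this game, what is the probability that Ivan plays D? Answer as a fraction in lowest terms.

14/23

Let x be the probability that Ivan plays U. In a completely mixed equilibrium, Jia must be indifferent between L and R.
Jia's expected payoff from L is 2x + 14(1−x); from R it is 16x + 5(1−x).
Setting these equal: −12x + 14 = 11x + 5, so x = 9/23.
Therefore Ivan plays D with probability 1 − 9/23 = 14/23.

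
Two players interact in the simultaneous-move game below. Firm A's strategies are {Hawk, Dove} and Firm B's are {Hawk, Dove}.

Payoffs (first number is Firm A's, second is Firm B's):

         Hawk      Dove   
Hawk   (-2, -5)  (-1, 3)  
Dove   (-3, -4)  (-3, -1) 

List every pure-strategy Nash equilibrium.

(Hawk, Dove)

(Hawk, Hawk): Firm B prefers Dove (3 > -5) — not an equilibrium.
(Hawk, Dove): Firm A gets -1 ≥ -3 from Dove, and Firm B gets 3 ≥ -5 from Hawk — Nash equilibrium.
(Dove, Hawk): Firm A prefers Hawk (-2 > -3); Firm B prefers Dove (-1 > -4) — not an equilibrium.
(Dove, Dove): Firm A prefers Hawk (-1 > -3) — not an equilibrium.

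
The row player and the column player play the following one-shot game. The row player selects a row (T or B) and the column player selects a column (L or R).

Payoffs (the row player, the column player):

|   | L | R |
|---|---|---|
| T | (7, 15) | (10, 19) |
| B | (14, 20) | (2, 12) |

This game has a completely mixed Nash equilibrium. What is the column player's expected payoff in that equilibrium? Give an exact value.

50/3

First find p, the probability the row player plays T, from the column player's indifference between L and R: 15p + 20(1−p) = 19p + 12(1−p), giving p = 2/3.
Since the column player is indifferent in equilibrium, the column player's expected payoff equals the payoff from either column against (2/3, 1/3). Using L: 15(2/3) + 20(1/3) = 50/3.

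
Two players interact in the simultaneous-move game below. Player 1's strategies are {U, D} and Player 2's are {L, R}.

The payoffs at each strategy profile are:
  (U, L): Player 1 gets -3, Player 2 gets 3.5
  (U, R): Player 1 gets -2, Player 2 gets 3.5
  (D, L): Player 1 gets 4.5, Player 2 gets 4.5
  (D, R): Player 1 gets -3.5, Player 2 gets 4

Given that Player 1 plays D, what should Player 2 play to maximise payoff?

Against D, Player 2 earns 4.5 from L and 4 from R.
So L is the best response.

L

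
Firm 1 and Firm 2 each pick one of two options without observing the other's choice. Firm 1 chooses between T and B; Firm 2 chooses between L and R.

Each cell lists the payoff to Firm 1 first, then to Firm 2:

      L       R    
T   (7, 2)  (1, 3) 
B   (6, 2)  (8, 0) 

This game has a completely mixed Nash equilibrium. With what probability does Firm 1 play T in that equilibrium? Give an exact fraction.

2/3

Let x be the probability that Firm 1 plays T. In a completely mixed equilibrium, Firm 2 must be indifferent between L and R.
Firm 2's expected payoff from L is 2x + 2(1−x); from R it is 3x.
Setting these equal: 2 = 3x, so x = 2/3.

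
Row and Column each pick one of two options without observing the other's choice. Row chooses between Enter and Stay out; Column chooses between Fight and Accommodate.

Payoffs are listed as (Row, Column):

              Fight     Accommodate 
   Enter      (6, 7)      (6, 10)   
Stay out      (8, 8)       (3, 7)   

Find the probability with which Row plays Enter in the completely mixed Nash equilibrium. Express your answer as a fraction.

1/4

Let r be the probability that Row plays Enter. In a completely mixed equilibrium, Column must be indifferent between Fight and Accommodate.
Column's expected payoff from Fight is 7r + 8(1−r); from Accommodate it is 10r + 7(1−r).
Setting these equal: −r + 8 = 3r + 7, so r = 1/4.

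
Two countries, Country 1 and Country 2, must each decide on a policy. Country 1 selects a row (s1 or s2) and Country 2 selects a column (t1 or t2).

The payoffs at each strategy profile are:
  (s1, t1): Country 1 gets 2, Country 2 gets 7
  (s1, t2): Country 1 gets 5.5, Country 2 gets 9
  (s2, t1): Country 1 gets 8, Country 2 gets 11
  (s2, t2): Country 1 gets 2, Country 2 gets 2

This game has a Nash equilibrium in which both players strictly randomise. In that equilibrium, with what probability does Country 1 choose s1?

9/11

Let r be the probability that Country 1 plays s1. In a completely mixed equilibrium, Country 2 must be indifferent between t1 and t2.
Country 2's expected payoff from t1 is 7r + 11(1−r); from t2 it is 9r + 2(1−r).
Setting these equal: −4r + 11 = 7r + 2, so r = 9/11.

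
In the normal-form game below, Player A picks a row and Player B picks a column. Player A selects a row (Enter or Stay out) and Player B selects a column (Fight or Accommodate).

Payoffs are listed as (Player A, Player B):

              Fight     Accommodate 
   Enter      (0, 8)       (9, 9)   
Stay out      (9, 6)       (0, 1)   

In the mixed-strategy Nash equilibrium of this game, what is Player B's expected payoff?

First find p, the probability Player A plays Enter, from Player B's indifference between Fight and Accommodate: 8p + 6(1−p) = 9p + (1−p), giving p = 5/6.
Since Player B is indifferent in equilibrium, Player B's expected payoff equals the payoff from either column against (5/6, 1/6). Using Fight: 8(5/6) + 6(1/6) = 23/3.

23/3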